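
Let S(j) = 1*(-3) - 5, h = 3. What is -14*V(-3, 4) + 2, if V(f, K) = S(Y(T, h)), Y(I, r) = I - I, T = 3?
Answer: 114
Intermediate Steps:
Y(I, r) = 0
S(j) = -8 (S(j) = -3 - 5 = -8)
V(f, K) = -8
-14*V(-3, 4) + 2 = -14*(-8) + 2 = 112 + 2 = 114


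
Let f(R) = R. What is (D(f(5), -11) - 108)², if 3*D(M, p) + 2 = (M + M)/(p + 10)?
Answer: 12544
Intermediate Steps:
D(M, p) = -⅔ + 2*M/(3*(10 + p)) (D(M, p) = -⅔ + ((M + M)/(p + 10))/3 = -⅔ + ((2*M)/(10 + p))/3 = -⅔ + (2*M/(10 + p))/3 = -⅔ + 2*M/(3*(10 + p)))
(D(f(5), -11) - 108)² = (2*(-10 + 5 - 1*(-11))/(3*(10 - 11)) - 108)² = ((⅔)*(-10 + 5 + 11)/(-1) - 108)² = ((⅔)*(-1)*6 - 108)² = (-4 - 108)² = (-112)² = 12544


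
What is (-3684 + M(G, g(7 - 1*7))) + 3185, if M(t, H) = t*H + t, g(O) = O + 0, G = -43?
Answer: -542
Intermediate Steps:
g(O) = O
M(t, H) = t + H*t (M(t, H) = H*t + t = t + H*t)
(-3684 + M(G, g(7 - 1*7))) + 3185 = (-3684 - 43*(1 + (7 - 1*7))) + 3185 = (-3684 - 43*(1 + (7 - 7))) + 3185 = (-3684 - 43*(1 + 0)) + 3185 = (-3684 - 43*1) + 3185 = (-3684 - 43) + 3185 = -3727 + 3185 = -542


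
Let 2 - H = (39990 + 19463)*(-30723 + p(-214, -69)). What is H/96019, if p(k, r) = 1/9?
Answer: 16439111236/864171 ≈ 19023.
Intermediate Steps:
p(k, r) = ⅑
H = 16439111236/9 (H = 2 - (39990 + 19463)*(-30723 + ⅑) = 2 - 59453*(-276506)/9 = 2 - 1*(-16439111218/9) = 2 + 16439111218/9 = 16439111236/9 ≈ 1.8266e+9)
H/96019 = (16439111236/9)/96019 = (16439111236/9)*(1/96019) = 16439111236/864171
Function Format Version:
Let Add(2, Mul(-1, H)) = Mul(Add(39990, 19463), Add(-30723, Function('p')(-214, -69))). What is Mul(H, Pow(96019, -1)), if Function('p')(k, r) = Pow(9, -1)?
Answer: Rational(16439111236, 864171) ≈ 19023.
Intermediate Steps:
Function('p')(k, r) = Rational(1, 9)
H = Rational(16439111236, 9) (H = Add(2, Mul(-1, Mul(Add(39990, 19463), Add(-30723, Rational(1, 9))))) = Add(2, Mul(-1, Mul(59453, Rational(-276506, 9)))) = Add(2, Mul(-1, Rational(-16439111218, 9))) = Add(2, Rational(16439111218, 9)) = Rational(16439111236, 9) ≈ 1.8266e+9)
Mul(H, Pow(96019, -1)) = Mul(Rational(16439111236, 9), Pow(96019, -1)) = Mul(Rational(16439111236, 9), Rational(1, 96019)) = Rational(16439111236, 864171)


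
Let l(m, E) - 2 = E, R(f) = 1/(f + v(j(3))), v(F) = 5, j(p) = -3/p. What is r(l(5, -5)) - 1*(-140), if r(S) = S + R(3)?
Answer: 1097/8 ≈ 137.13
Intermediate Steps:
R(f) = 1/(5 + f) (R(f) = 1/(f + 5) = 1/(5 + f))
l(m, E) = 2 + E
r(S) = ⅛ + S (r(S) = S + 1/(5 + 3) = S + 1/8 = S + ⅛ = ⅛ + S)
r(l(5, -5)) - 1*(-140) = (⅛ + (2 - 5)) - 1*(-140) = (⅛ - 3) + 140 = -23/8 + 140 = 1097/8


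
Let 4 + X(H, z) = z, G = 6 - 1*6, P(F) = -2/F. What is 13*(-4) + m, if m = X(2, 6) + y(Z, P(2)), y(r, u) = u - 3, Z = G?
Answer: -54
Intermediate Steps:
G = 0 (G = 6 - 6 = 0)
X(H, z) = -4 + z
Z = 0
y(r, u) = -3 + u
m = -2 (m = (-4 + 6) + (-3 - 2/2) = 2 + (-3 - 2*1/2) = 2 + (-3 - 1) = 2 - 4 = -2)
13*(-4) + m = 13*(-4) - 2 = -52 - 2 = -54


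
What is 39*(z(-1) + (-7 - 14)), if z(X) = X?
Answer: -858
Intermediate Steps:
39*(z(-1) + (-7 - 14)) = 39*(-1 + (-7 - 14)) = 39*(-1 - 21) = 39*(-22) = -858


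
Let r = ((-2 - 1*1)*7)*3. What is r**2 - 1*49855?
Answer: -45886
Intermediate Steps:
r = -63 (r = ((-2 - 1)*7)*3 = -3*7*3 = -21*3 = -63)
r**2 - 1*49855 = (-63)**2 - 1*49855 = 3969 - 49855 = -45886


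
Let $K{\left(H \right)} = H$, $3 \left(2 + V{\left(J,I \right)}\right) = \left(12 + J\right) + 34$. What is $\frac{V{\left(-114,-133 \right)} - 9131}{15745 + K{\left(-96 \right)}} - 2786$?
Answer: $- \frac{130821809}{46947} \approx -2786.6$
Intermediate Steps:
$V{\left(J,I \right)} = \frac{40}{3} + \frac{J}{3}$ ($V{\left(J,I \right)} = -2 + \frac{\left(12 + J\right) + 34}{3} = -2 + \frac{46 + J}{3} = -2 + \left(\frac{46}{3} + \frac{J}{3}\right) = \frac{40}{3} + \frac{J}{3}$)
$\frac{V{\left(-114,-133 \right)} - 9131}{15745 + K{\left(-96 \right)}} - 2786 = \frac{\left(\frac{40}{3} + \frac{1}{3} \left(-114\right)\right) - 9131}{15745 - 96} - 2786 = \frac{\left(\frac{40}{3} - 38\right) - 9131}{15649} - 2786 = \left(- \frac{74}{3} - 9131\right) \frac{1}{15649} - 2786 = \left(- \frac{27467}{3}\right) \frac{1}{15649} - 2786 = - \frac{27467}{46947} - 2786 = - \frac{130821809}{46947}$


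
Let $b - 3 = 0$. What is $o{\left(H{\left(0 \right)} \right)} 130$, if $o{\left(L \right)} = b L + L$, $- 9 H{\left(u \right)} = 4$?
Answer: $- \frac{2080}{9} \approx -231.11$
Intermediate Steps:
$H{\left(u \right)} = - \frac{4}{9}$ ($H{\left(u \right)} = \left(- \frac{1}{9}\right) 4 = - \frac{4}{9}$)
$b = 3$ ($b = 3 + 0 = 3$)
$o{\left(L \right)} = 4 L$ ($o{\left(L \right)} = 3 L + L = 4 L$)
$o{\left(H{\left(0 \right)} \right)} 130 = 4 \left(- \frac{4}{9}\right) 130 = \left(- \frac{16}{9}\right) 130 = - \frac{2080}{9}$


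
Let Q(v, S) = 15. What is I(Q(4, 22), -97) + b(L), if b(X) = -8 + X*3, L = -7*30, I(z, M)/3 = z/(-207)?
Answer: -14679/23 ≈ -638.22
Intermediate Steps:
I(z, M) = -z/69 (I(z, M) = 3*(z/(-207)) = 3*(z*(-1/207)) = 3*(-z/207) = -z/69)
L = -210
b(X) = -8 + 3*X
I(Q(4, 22), -97) + b(L) = -1/69*15 + (-8 + 3*(-210)) = -5/23 + (-8 - 630) = -5/23 - 638 = -14679/23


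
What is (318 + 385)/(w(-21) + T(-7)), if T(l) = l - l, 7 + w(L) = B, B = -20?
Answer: -703/27 ≈ -26.037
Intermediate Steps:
w(L) = -27 (w(L) = -7 - 20 = -27)
T(l) = 0
(318 + 385)/(w(-21) + T(-7)) = (318 + 385)/(-27 + 0) = 703/(-27) = 703*(-1/27) = -703/27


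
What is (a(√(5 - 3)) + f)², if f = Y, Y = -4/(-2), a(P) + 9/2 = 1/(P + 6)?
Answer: 6243/1156 + 79*√2/578 ≈ 5.5938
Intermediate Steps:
a(P) = -9/2 + 1/(6 + P) (a(P) = -9/2 + 1/(P + 6) = -9/2 + 1/(6 + P))
Y = 2 (Y = -4*(-½) = 2)
f = 2
(a(√(5 - 3)) + f)² = ((-52 - 9*√(5 - 3))/(2*(6 + √(5 - 3))) + 2)² = ((-52 - 9*√2)/(2*(6 + √2)) + 2)² = (2 + (-52 - 9*√2)/(2*(6 + √2)))²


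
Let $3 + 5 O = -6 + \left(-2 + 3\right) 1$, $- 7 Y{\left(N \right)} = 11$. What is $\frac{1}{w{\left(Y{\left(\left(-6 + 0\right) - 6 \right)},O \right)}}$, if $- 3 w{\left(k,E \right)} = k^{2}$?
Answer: $- \frac{147}{121} \approx -1.2149$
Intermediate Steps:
$Y{\left(N \right)} = - \frac{11}{7}$ ($Y{\left(N \right)} = \left(- \frac{1}{7}\right) 11 = - \frac{11}{7}$)
$O = - \frac{8}{5}$ ($O = - \frac{3}{5} + \frac{-6 + \left(-2 + 3\right) 1}{5} = - \frac{3}{5} + \frac{-6 + 1 \cdot 1}{5} = - \frac{3}{5} + \frac{-6 + 1}{5} = - \frac{3}{5} + \frac{1}{5} \left(-5\right) = - \frac{3}{5} - 1 = - \frac{8}{5} \approx -1.6$)
$w{\left(k,E \right)} = - \frac{k^{2}}{3}$
$\frac{1}{w{\left(Y{\left(\left(-6 + 0\right) - 6 \right)},O \right)}} = \frac{1}{\left(- \frac{1}{3}\right) \left(- \frac{11}{7}\right)^{2}} = \frac{1}{\left(- \frac{1}{3}\right) \frac{121}{49}} = \frac{1}{- \frac{121}{147}} = - \frac{147}{121}$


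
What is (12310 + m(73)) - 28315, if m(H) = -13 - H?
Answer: -16091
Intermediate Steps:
(12310 + m(73)) - 28315 = (12310 + (-13 - 1*73)) - 28315 = (12310 + (-13 - 73)) - 28315 = (12310 - 86) - 28315 = 12224 - 28315 = -16091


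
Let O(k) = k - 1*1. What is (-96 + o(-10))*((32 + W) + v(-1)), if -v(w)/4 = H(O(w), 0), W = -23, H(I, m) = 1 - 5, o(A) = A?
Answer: -2650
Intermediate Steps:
O(k) = -1 + k (O(k) = k - 1 = -1 + k)
H(I, m) = -4
v(w) = 16 (v(w) = -4*(-4) = 16)
(-96 + o(-10))*((32 + W) + v(-1)) = (-96 - 10)*((32 - 23) + 16) = -106*(9 + 16) = -106*25 = -2650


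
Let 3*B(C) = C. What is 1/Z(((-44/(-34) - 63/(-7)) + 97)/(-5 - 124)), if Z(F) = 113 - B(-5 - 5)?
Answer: 3/349 ≈ 0.0085960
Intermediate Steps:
B(C) = C/3
Z(F) = 349/3 (Z(F) = 113 - (-5 - 5)/3 = 113 - (-10)/3 = 113 - 1*(-10/3) = 113 + 10/3 = 349/3)
1/Z(((-44/(-34) - 63/(-7)) + 97)/(-5 - 124)) = 1/(349/3) = 3/349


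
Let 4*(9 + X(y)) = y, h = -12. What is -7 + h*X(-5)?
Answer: 116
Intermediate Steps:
X(y) = -9 + y/4
-7 + h*X(-5) = -7 - 12*(-9 + (¼)*(-5)) = -7 - 12*(-9 - 5/4) = -7 - 12*(-41/4) = -7 + 123 = 116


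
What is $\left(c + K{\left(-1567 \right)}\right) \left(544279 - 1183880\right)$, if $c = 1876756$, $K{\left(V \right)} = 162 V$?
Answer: $-1038009742102$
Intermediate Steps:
$\left(c + K{\left(-1567 \right)}\right) \left(544279 - 1183880\right) = \left(1876756 + 162 \left(-1567\right)\right) \left(544279 - 1183880\right) = \left(1876756 - 253854\right) \left(-639601\right) = 1622902 \left(-639601\right) = -1038009742102$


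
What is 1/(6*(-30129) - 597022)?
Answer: -1/777796 ≈ -1.2857e-6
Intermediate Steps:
1/(6*(-30129) - 597022) = 1/(-180774 - 597022) = 1/(-777796) = -1/777796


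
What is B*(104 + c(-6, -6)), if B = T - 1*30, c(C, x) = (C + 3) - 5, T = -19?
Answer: -4704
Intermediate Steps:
c(C, x) = -2 + C (c(C, x) = (3 + C) - 5 = -2 + C)
B = -49 (B = -19 - 1*30 = -19 - 30 = -49)
B*(104 + c(-6, -6)) = -49*(104 + (-2 - 6)) = -49*(104 - 8) = -49*96 = -4704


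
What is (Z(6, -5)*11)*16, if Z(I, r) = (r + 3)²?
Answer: 704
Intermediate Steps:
Z(I, r) = (3 + r)²
(Z(6, -5)*11)*16 = ((3 - 5)²*11)*16 = ((-2)²*11)*16 = (4*11)*16 = 44*16 = 704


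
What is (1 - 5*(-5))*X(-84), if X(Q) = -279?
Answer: -7254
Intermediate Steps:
(1 - 5*(-5))*X(-84) = (1 - 5*(-5))*(-279) = (1 + 25)*(-279) = 26*(-279) = -7254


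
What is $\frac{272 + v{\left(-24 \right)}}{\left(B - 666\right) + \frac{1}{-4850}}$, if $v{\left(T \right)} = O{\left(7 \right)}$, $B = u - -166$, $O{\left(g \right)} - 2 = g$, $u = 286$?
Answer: $- \frac{1362850}{1037901} \approx -1.3131$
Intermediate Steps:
$O{\left(g \right)} = 2 + g$
$B = 452$ ($B = 286 - -166 = 286 + 166 = 452$)
$v{\left(T \right)} = 9$ ($v{\left(T \right)} = 2 + 7 = 9$)
$\frac{272 + v{\left(-24 \right)}}{\left(B - 666\right) + \frac{1}{-4850}} = \frac{272 + 9}{\left(452 - 666\right) + \frac{1}{-4850}} = \frac{281}{\left(452 - 666\right) - \frac{1}{4850}} = \frac{281}{-214 - \frac{1}{4850}} = \frac{281}{- \frac{1037901}{4850}} = 281 \left(- \frac{4850}{1037901}\right) = - \frac{1362850}{1037901}$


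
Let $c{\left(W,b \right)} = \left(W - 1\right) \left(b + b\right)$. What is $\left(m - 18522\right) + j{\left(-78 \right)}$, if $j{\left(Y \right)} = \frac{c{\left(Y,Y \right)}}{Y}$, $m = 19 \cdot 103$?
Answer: $-16723$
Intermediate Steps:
$m = 1957$
$c{\left(W,b \right)} = 2 b \left(-1 + W\right)$ ($c{\left(W,b \right)} = \left(-1 + W\right) 2 b = 2 b \left(-1 + W\right)$)
$j{\left(Y \right)} = -2 + 2 Y$ ($j{\left(Y \right)} = \frac{2 Y \left(-1 + Y\right)}{Y} = -2 + 2 Y$)
$\left(m - 18522\right) + j{\left(-78 \right)} = \left(1957 - 18522\right) + \left(-2 + 2 \left(-78\right)\right) = -16565 - 158 = -16723$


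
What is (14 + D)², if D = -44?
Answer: 900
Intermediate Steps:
(14 + D)² = (14 - 44)² = (-30)² = 900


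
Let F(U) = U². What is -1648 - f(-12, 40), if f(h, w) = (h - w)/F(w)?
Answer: -659187/400 ≈ -1648.0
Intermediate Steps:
f(h, w) = (h - w)/w² (f(h, w) = (h - w)/(w²) = (h - w)/w²)
-1648 - f(-12, 40) = -1648 - (-12 - 1*40)/40² = -1648 - (-12 - 40)/1600 = -1648 - (-52)/1600 = -1648 - 1*(-13/400) = -1648 + 13/400 = -659187/400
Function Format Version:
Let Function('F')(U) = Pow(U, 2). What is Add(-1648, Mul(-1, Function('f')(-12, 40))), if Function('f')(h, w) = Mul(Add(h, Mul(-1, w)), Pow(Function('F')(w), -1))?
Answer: Rational(-659187, 400) ≈ -1648.0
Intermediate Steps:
Function('f')(h, w) = Mul(Pow(w, -2), Add(h, Mul(-1, w))) (Function('f')(h, w) = Mul(Add(h, Mul(-1, w)), Pow(Pow(w, 2), -1)) = Mul(Add(h, Mul(-1, w)), Pow(w, -2)) = Mul(Pow(w, -2), Add(h, Mul(-1, w))))
Add(-1648, Mul(-1, Function('f')(-12, 40))) = Add(-1648, Mul(-1, Mul(Pow(40, -2), Add(-12, Mul(-1, 40))))) = Add(-1648, Mul(-1, Mul(Rational(1, 1600), Add(-12, -40)))) = Add(-1648, Mul(-1, Mul(Rational(1, 1600), -52))) = Add(-1648, Mul(-1, Rational(-13, 400))) = Add(-1648, Rational(13, 400)) = Rational(-659187, 400)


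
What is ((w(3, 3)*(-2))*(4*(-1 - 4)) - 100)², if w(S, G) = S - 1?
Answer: 400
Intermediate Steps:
w(S, G) = -1 + S
((w(3, 3)*(-2))*(4*(-1 - 4)) - 100)² = (((-1 + 3)*(-2))*(4*(-1 - 4)) - 100)² = ((2*(-2))*(4*(-5)) - 100)² = (-4*(-20) - 100)² = (80 - 100)² = (-20)² = 400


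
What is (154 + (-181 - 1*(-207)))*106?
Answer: 19080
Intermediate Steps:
(154 + (-181 - 1*(-207)))*106 = (154 + (-181 + 207))*106 = (154 + 26)*106 = 180*106 = 19080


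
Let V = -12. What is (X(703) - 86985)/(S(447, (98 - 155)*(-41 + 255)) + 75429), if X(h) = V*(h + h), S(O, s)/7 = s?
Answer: 34619/3319 ≈ 10.431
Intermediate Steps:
S(O, s) = 7*s
X(h) = -24*h (X(h) = -12*(h + h) = -24*h)
(X(703) - 86985)/(S(447, (98 - 155)*(-41 + 255)) + 75429) = (-24*703 - 86985)/(7*((98 - 155)*(-41 + 255)) + 75429) = (-16872 - 86985)/(7*(-57*214) + 75429) = -103857/(7*(-12198) + 75429) = -103857/(-85386 + 75429) = -103857/(-9957) = -103857*(-1/9957) = 34619/3319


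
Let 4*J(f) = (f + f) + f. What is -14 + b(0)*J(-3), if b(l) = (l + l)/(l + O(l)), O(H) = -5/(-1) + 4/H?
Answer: -14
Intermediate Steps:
O(H) = 5 + 4/H (O(H) = -5*(-1) + 4/H = 5 + 4/H)
J(f) = 3*f/4 (J(f) = ((f + f) + f)/4 = (2*f + f)/4 = (3*f)/4 = 3*f/4)
b(l) = 2*l/(5 + l + 4/l) (b(l) = (l + l)/(l + (5 + 4/l)) = (2*l)/(5 + l + 4/l) = 2*l/(5 + l + 4/l))
-14 + b(0)*J(-3) = -14 + (2*0²/(4 + 0² + 5*0))*((¾)*(-3)) = -14 + (2*0/(4 + 0 + 0))*(-9/4) = -14 + (2*0/4)*(-9/4) = -14 + (2*0*(¼))*(-9/4) = -14 + 0*(-9/4) = -14 + 0 = -14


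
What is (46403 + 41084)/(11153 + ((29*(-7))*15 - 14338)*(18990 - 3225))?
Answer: -87487/274031842 ≈ -0.00031926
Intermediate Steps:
(46403 + 41084)/(11153 + ((29*(-7))*15 - 14338)*(18990 - 3225)) = 87487/(11153 + (-203*15 - 14338)*15765) = 87487/(11153 + (-3045 - 14338)*15765) = 87487/(11153 - 17383*15765) = 87487/(11153 - 274042995) = 87487/(-274031842) = 87487*(-1/274031842) = -87487/274031842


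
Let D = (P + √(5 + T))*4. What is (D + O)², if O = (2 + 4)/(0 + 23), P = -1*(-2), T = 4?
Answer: 217156/529 ≈ 410.50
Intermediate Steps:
P = 2
O = 6/23 ≈ 0.26087
D = 20 (D = (2 + √(5 + 4))*4 = (2 + √9)*4 = (2 + 3)*4 = 5*4 = 20)
(D + O)² = (20 + 6/23)² = (466/23)² = 217156/529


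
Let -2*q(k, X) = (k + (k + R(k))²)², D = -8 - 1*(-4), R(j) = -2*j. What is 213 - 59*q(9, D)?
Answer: 239163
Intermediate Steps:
D = -4 (D = -8 + 4 = -4)
q(k, X) = -(k + k²)²/2 (q(k, X) = -(k + (k - 2*k)²)²/2 = -(k + (-k)²)²/2 = -(k + k²)²/2)
213 - 59*q(9, D) = 213 - (-59)*9²*(1 + 9)²/2 = 213 - (-59)*81*10²/2 = 213 - (-59)*81*100/2 = 213 - 59*(-4050) = 213 + 238950 = 239163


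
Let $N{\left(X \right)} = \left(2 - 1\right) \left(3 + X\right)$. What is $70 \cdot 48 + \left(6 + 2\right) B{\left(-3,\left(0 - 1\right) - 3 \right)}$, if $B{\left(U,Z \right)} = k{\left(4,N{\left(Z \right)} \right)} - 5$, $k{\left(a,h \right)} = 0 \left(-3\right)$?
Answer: $3320$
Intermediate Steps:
$N{\left(X \right)} = 3 + X$ ($N{\left(X \right)} = 1 \left(3 + X\right) = 3 + X$)
$k{\left(a,h \right)} = 0$
$B{\left(U,Z \right)} = -5$ ($B{\left(U,Z \right)} = 0 - 5 = -5$)
$70 \cdot 48 + \left(6 + 2\right) B{\left(-3,\left(0 - 1\right) - 3 \right)} = 70 \cdot 48 + \left(6 + 2\right) \left(-5\right) = 3360 + 8 \left(-5\right) = 3360 - 40 = 3320$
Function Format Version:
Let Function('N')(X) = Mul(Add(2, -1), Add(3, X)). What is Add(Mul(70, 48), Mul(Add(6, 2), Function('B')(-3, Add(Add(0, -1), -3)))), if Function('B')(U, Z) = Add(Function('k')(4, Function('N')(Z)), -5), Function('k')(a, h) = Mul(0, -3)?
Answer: 3320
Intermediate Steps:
Function('N')(X) = Add(3, X) (Function('N')(X) = Mul(1, Add(3, X)) = Add(3, X))
Function('k')(a, h) = 0
Function('B')(U, Z) = -5 (Function('B')(U, Z) = Add(0, -5) = -5)
Add(Mul(70, 48), Mul(Add(6, 2), Function('B')(-3, Add(Add(0, -1), -3)))) = Add(Mul(70, 48), Mul(Add(6, 2), -5)) = Add(3360, Mul(8, -5)) = Add(3360, -40) = 3320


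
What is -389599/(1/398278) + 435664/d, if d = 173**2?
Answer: -4644044336777274/29929 ≈ -1.5517e+11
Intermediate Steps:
d = 29929
-389599/(1/398278) + 435664/d = -389599/(1/398278) + 435664/29929 = -389599/1/398278 + 435664*(1/29929) = -389599*398278 + 435664/29929 = -155168710522 + 435664/29929 = -4644044336777274/29929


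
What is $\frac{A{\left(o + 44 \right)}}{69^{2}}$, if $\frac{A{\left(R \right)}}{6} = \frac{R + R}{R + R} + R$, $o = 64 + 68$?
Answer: $\frac{118}{529} \approx 0.22306$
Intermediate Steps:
$o = 132$
$A{\left(R \right)} = 6 + 6 R$ ($A{\left(R \right)} = 6 \left(\frac{R + R}{R + R} + R\right) = 6 \left(\frac{2 R}{2 R} + R\right) = 6 \left(2 R \frac{1}{2 R} + R\right) = 6 \left(1 + R\right) = 6 + 6 R$)
$\frac{A{\left(o + 44 \right)}}{69^{2}} = \frac{6 + 6 \left(132 + 44\right)}{69^{2}} = \frac{6 + 6 \cdot 176}{4761} = \left(6 + 1056\right) \frac{1}{4761} = 1062 \cdot \frac{1}{4761} = \frac{118}{529}$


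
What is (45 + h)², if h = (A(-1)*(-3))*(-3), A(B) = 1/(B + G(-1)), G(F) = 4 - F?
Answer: 35721/16 ≈ 2232.6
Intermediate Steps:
A(B) = 1/(5 + B) (A(B) = 1/(B + (4 - 1*(-1))) = 1/(B + (4 + 1)) = 1/(B + 5) = 1/(5 + B))
h = 9/4 (h = (-3/(5 - 1))*(-3) = (-3/4)*(-3) = ((¼)*(-3))*(-3) = -¾*(-3) = 9/4 ≈ 2.2500)
(45 + h)² = (45 + 9/4)² = (189/4)² = 35721/16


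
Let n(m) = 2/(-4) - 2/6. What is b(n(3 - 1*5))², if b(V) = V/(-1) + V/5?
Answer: 4/9 ≈ 0.44444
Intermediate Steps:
n(m) = -⅚ (n(m) = 2*(-¼) - 2*⅙ = -½ - ⅓ = -⅚)
b(V) = -4*V/5 (b(V) = V*(-1) + V*(⅕) = -V + V/5 = -4*V/5)
b(n(3 - 1*5))² = (-⅘*(-⅚))² = (⅔)² = 4/9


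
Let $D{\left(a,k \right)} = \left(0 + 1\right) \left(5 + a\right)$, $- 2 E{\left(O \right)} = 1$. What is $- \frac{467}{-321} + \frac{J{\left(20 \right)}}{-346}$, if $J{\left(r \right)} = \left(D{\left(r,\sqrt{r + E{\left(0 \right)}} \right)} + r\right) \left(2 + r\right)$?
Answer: $- \frac{78104}{55533} \approx -1.4064$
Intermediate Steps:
$E{\left(O \right)} = - \frac{1}{2}$ ($E{\left(O \right)} = \left(- \frac{1}{2}\right) 1 = - \frac{1}{2}$)
$D{\left(a,k \right)} = 5 + a$ ($D{\left(a,k \right)} = 1 \left(5 + a\right) = 5 + a$)
$J{\left(r \right)} = \left(2 + r\right) \left(5 + 2 r\right)$ ($J{\left(r \right)} = \left(\left(5 + r\right) + r\right) \left(2 + r\right) = \left(5 + 2 r\right) \left(2 + r\right) = \left(2 + r\right) \left(5 + 2 r\right)$)
$- \frac{467}{-321} + \frac{J{\left(20 \right)}}{-346} = - \frac{467}{-321} + \frac{10 + 2 \cdot 20^{2} + 9 \cdot 20}{-346} = \left(-467\right) \left(- \frac{1}{321}\right) + \left(10 + 2 \cdot 400 + 180\right) \left(- \frac{1}{346}\right) = \frac{467}{321} + \left(10 + 800 + 180\right) \left(- \frac{1}{346}\right) = \frac{467}{321} + 990 \left(- \frac{1}{346}\right) = \frac{467}{321} - \frac{495}{173} = - \frac{78104}{55533}$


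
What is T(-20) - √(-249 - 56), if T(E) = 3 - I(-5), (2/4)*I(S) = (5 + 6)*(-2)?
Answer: 47 - I*√305 ≈ 47.0 - 17.464*I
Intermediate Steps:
I(S) = -44 (I(S) = 2*((5 + 6)*(-2)) = 2*(11*(-2)) = 2*(-22) = -44)
T(E) = 47 (T(E) = 3 - 1*(-44) = 3 + 44 = 47)
T(-20) - √(-249 - 56) = 47 - √(-249 - 56) = 47 - √(-305) = 47 - I*√305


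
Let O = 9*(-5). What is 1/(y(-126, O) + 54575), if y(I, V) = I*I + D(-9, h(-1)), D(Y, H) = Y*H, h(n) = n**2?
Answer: 1/70442 ≈ 1.4196e-5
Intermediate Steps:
O = -45
D(Y, H) = H*Y
y(I, V) = -9 + I**2 (y(I, V) = I*I + (-1)**2*(-9) = I**2 + 1*(-9) = I**2 - 9 = -9 + I**2)
1/(y(-126, O) + 54575) = 1/((-9 + (-126)**2) + 54575) = 1/((-9 + 15876) + 54575) = 1/(15867 + 54575) = 1/70442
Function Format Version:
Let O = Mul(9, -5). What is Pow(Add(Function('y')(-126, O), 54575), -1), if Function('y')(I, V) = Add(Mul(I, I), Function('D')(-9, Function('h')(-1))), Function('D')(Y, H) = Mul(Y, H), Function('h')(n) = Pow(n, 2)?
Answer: Rational(1, 70442) ≈ 1.4196e-5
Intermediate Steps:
O = -45
Function('D')(Y, H) = Mul(H, Y)
Function('y')(I, V) = Add(-9, Pow(I, 2)) (Function('y')(I, V) = Add(Mul(I, I), Mul(Pow(-1, 2), -9)) = Add(Pow(I, 2), Mul(1, -9)) = Add(Pow(I, 2), -9) = Add(-9, Pow(I, 2)))
Pow(Add(Function('y')(-126, O), 54575), -1) = Pow(Add(Add(-9, Pow(-126, 2)), 54575), -1) = Pow(Add(Add(-9, 15876), 54575), -1) = Pow(Add(15867, 54575), -1) = Pow(70442, -1) = Rational(1, 70442)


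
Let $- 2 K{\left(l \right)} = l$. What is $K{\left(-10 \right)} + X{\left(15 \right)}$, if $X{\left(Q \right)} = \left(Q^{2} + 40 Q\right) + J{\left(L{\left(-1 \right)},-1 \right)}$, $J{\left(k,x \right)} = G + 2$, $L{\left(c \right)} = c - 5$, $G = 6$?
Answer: $838$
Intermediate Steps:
$L{\left(c \right)} = -5 + c$ ($L{\left(c \right)} = c - 5 = -5 + c$)
$J{\left(k,x \right)} = 8$ ($J{\left(k,x \right)} = 6 + 2 = 8$)
$K{\left(l \right)} = - \frac{l}{2}$
$X{\left(Q \right)} = 8 + Q^{2} + 40 Q$ ($X{\left(Q \right)} = \left(Q^{2} + 40 Q\right) + 8 = 8 + Q^{2} + 40 Q$)
$K{\left(-10 \right)} + X{\left(15 \right)} = \left(- \frac{1}{2}\right) \left(-10\right) + \left(8 + 15^{2} + 40 \cdot 15\right) = 5 + \left(8 + 225 + 600\right) = 5 + 833 = 838$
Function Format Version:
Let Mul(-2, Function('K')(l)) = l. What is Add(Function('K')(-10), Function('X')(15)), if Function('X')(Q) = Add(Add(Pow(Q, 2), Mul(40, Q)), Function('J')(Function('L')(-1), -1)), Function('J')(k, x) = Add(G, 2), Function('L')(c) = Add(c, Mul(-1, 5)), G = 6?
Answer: 838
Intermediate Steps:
Function('L')(c) = Add(-5, c) (Function('L')(c) = Add(c, -5) = Add(-5, c))
Function('J')(k, x) = 8 (Function('J')(k, x) = Add(6, 2) = 8)
Function('K')(l) = Mul(Rational(-1, 2), l)
Function('X')(Q) = Add(8, Pow(Q, 2), Mul(40, Q)) (Function('X')(Q) = Add(Add(Pow(Q, 2), Mul(40, Q)), 8) = Add(8, Pow(Q, 2), Mul(40, Q)))
Add(Function('K')(-10), Function('X')(15)) = Add(Mul(Rational(-1, 2), -10), Add(8, Pow(15, 2), Mul(40, 15))) = Add(5, Add(8, 225, 600)) = Add(5, 833) = 838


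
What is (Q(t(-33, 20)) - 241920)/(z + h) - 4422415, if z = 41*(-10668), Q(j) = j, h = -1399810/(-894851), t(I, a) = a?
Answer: -865456975588075485/195697844689 ≈ -4.4224e+6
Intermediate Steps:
h = 1399810/894851 (h = -1399810*(-1/894851) = 1399810/894851 ≈ 1.5643)
z = -437388
(Q(t(-33, 20)) - 241920)/(z + h) - 4422415 = (20 - 241920)/(-437388 + 1399810/894851) - 4422415 = -241900/(-391395689378/894851) - 4422415 = -241900*(-894851/391395689378) - 4422415 = 108232228450/195697844689 - 4422415 = -865456975588075485/195697844689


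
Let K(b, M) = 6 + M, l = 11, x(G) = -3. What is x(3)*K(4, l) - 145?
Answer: -196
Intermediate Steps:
x(3)*K(4, l) - 145 = -3*(6 + 11) - 145 = -3*17 - 145 = -51 - 145 = -196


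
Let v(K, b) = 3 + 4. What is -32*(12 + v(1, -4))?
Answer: -608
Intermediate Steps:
v(K, b) = 7
-32*(12 + v(1, -4)) = -32*(12 + 7) = -32*19 = -608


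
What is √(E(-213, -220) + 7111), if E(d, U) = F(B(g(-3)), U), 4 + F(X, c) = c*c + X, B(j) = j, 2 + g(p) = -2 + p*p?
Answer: 6*√1542 ≈ 235.61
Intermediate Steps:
g(p) = -4 + p² (g(p) = -2 + (-2 + p*p) = -2 + (-2 + p²) = -4 + p²)
F(X, c) = -4 + X + c² (F(X, c) = -4 + (c*c + X) = -4 + (c² + X) = -4 + (X + c²) = -4 + X + c²)
E(d, U) = 1 + U² (E(d, U) = -4 + (-4 + (-3)²) + U² = -4 + (-4 + 9) + U² = -4 + 5 + U² = 1 + U²)
√(E(-213, -220) + 7111) = √((1 + (-220)²) + 7111) = √((1 + 48400) + 7111) = √(48401 + 7111) = √55512 = 6*√1542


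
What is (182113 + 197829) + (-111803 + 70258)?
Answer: 338397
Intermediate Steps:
(182113 + 197829) + (-111803 + 70258) = 379942 - 41545 = 338397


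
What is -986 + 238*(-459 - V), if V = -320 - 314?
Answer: 40664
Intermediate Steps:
V = -634
-986 + 238*(-459 - V) = -986 + 238*(-459 - 1*(-634)) = -986 + 238*(-459 + 634) = -986 + 238*175 = -986 + 41650 = 40664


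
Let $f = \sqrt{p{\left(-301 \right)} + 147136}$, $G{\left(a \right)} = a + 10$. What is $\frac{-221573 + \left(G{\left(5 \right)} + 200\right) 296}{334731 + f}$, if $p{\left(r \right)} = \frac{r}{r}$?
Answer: $- \frac{52865071023}{112044695224} + \frac{157933 \sqrt{147137}}{112044695224} \approx -0.47128$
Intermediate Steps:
$G{\left(a \right)} = 10 + a$
$p{\left(r \right)} = 1$
$f = \sqrt{147137}$ ($f = \sqrt{1 + 147136} = \sqrt{147137} \approx 383.58$)
$\frac{-221573 + \left(G{\left(5 \right)} + 200\right) 296}{334731 + f} = \frac{-221573 + \left(\left(10 + 5\right) + 200\right) 296}{334731 + \sqrt{147137}} = \frac{-221573 + \left(15 + 200\right) 296}{334731 + \sqrt{147137}} = \frac{-221573 + 215 \cdot 296}{334731 + \sqrt{147137}} = \frac{-221573 + 63640}{334731 + \sqrt{147137}} = - \frac{157933}{334731 + \sqrt{147137}}$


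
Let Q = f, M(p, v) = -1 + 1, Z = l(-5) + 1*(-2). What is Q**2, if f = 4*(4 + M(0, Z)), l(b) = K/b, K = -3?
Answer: 256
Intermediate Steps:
l(b) = -3/b
Z = -7/5 (Z = -3/(-5) + 1*(-2) = -3*(-1/5) - 2 = 3/5 - 2 = -7/5 ≈ -1.4000)
M(p, v) = 0
f = 16 (f = 4*(4 + 0) = 4*4 = 16)
Q = 16
Q**2 = 16**2 = 256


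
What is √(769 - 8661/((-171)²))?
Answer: 2*√5619417/171 ≈ 27.725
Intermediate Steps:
√(769 - 8661/((-171)²)) = √(769 - 8661/29241) = √(769 - 8661*1/29241) = √(769 - 2887/9747) = √(7492556/9747) = 2*√5619417/171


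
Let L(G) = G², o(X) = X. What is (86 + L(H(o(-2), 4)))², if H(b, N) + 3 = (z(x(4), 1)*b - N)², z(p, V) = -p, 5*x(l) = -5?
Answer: 1380625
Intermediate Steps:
x(l) = -1 (x(l) = (⅕)*(-5) = -1)
H(b, N) = -3 + (b - N)² (H(b, N) = -3 + ((-1*(-1))*b - N)² = -3 + (1*b - N)² = -3 + (b - N)²)
(86 + L(H(o(-2), 4)))² = (86 + (-3 + (4 - 1*(-2))²)²)² = (86 + (-3 + (4 + 2)²)²)² = (86 + (-3 + 6²)²)² = (86 + (-3 + 36)²)² = (86 + 33²)² = (86 + 1089)² = 1175² = 1380625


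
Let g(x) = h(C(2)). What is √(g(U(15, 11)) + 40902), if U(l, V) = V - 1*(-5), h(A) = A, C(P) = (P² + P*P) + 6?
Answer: 2*√10229 ≈ 202.28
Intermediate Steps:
C(P) = 6 + 2*P² (C(P) = (P² + P²) + 6 = 2*P² + 6 = 6 + 2*P²)
U(l, V) = 5 + V (U(l, V) = V + 5 = 5 + V)
g(x) = 14 (g(x) = 6 + 2*2² = 6 + 2*4 = 6 + 8 = 14)
√(g(U(15, 11)) + 40902) = √(14 + 40902) = √40916 = 2*√10229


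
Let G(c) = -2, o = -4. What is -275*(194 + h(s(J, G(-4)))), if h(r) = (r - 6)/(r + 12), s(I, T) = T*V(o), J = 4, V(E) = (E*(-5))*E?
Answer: -4609275/86 ≈ -53596.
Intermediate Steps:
V(E) = -5*E² (V(E) = (-5*E)*E = -5*E²)
s(I, T) = -80*T (s(I, T) = T*(-5*(-4)²) = T*(-5*16) = T*(-80) = -80*T)
h(r) = (-6 + r)/(12 + r)
-275*(194 + h(s(J, G(-4)))) = -275*(194 + (-6 - 80*(-2))/(12 - 80*(-2))) = -275*(194 + (-6 + 160)/(12 + 160)) = -275*(194 + 154/172) = -275*(194 + (1/172)*154) = -275*(194 + 77/86) = -275*16761/86 = -4609275/86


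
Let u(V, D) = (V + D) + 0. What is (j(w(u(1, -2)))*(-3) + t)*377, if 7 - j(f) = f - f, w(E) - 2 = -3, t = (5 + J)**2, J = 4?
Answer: 22620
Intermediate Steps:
t = 81 (t = (5 + 4)**2 = 9**2 = 81)
u(V, D) = D + V (u(V, D) = (D + V) + 0 = D + V)
w(E) = -1 (w(E) = 2 - 3 = -1)
j(f) = 7 (j(f) = 7 - (f - f) = 7 - 1*0 = 7 + 0 = 7)
(j(w(u(1, -2)))*(-3) + t)*377 = (7*(-3) + 81)*377 = (-21 + 81)*377 = 60*377 = 22620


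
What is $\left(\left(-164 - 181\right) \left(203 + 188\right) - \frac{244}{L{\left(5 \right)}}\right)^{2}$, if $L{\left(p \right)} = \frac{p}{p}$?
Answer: $18262549321$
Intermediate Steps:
$L{\left(p \right)} = 1$
$\left(\left(-164 - 181\right) \left(203 + 188\right) - \frac{244}{L{\left(5 \right)}}\right)^{2} = \left(\left(-164 - 181\right) \left(203 + 188\right) - \frac{244}{1}\right)^{2} = \left(\left(-345\right) 391 - 244\right)^{2} = \left(-134895 - 244\right)^{2} = \left(-135139\right)^{2} = 18262549321$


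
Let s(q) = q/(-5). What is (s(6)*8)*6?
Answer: -288/5 ≈ -57.600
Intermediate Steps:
s(q) = -q/5 (s(q) = q*(-1/5) = -q/5)
(s(6)*8)*6 = (-1/5*6*8)*6 = -6/5*8*6 = -48/5*6 = -288/5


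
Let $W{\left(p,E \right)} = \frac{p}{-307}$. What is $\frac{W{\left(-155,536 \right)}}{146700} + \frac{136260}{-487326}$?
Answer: $- \frac{204555081949}{731588410980} \approx -0.2796$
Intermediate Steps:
$W{\left(p,E \right)} = - \frac{p}{307}$ ($W{\left(p,E \right)} = p \left(- \frac{1}{307}\right) = - \frac{p}{307}$)
$\frac{W{\left(-155,536 \right)}}{146700} + \frac{136260}{-487326} = \frac{\left(- \frac{1}{307}\right) \left(-155\right)}{146700} + \frac{136260}{-487326} = \frac{155}{307} \cdot \frac{1}{146700} + 136260 \left(- \frac{1}{487326}\right) = \frac{31}{9007380} - \frac{22710}{81221} = - \frac{204555081949}{731588410980}$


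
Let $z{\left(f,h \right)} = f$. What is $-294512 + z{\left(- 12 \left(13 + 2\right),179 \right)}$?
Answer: $-294692$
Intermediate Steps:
$-294512 + z{\left(- 12 \left(13 + 2\right),179 \right)} = -294512 - 12 \left(13 + 2\right) = -294512 - 180 = -294692$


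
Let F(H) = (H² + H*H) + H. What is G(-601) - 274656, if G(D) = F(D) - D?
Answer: 447746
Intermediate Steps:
F(H) = H + 2*H² (F(H) = (H² + H²) + H = 2*H² + H = H + 2*H²)
G(D) = -D + D*(1 + 2*D) (G(D) = D*(1 + 2*D) - D = -D + D*(1 + 2*D))
G(-601) - 274656 = 2*(-601)² - 274656 = 2*361201 - 274656 = 722402 - 274656 = 447746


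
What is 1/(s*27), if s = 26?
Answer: 1/702 ≈ 0.0014245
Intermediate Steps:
1/(s*27) = 1/(26*27) = 1/702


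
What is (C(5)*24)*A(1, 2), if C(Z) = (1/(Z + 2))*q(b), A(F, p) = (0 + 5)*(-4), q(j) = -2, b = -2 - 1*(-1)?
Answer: 960/7 ≈ 137.14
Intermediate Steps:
b = -1 (b = -2 + 1 = -1)
A(F, p) = -20 (A(F, p) = 5*(-4) = -20)
C(Z) = -2/(2 + Z) (C(Z) = (1/(Z + 2))*(-2) = (1/(2 + Z))*(-2) = -2/(2 + Z))
(C(5)*24)*A(1, 2) = (-2/(2 + 5)*24)*(-20) = (-2/7*24)*(-20) = (-2*1/7*24)*(-20) = -2/7*24*(-20) = -48/7*(-20) = 960/7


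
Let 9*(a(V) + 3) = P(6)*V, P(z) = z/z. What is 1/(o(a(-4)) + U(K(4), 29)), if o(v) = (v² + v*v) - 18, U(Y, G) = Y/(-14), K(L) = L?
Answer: 567/3086 ≈ 0.18373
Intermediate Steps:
P(z) = 1
U(Y, G) = -Y/14 (U(Y, G) = Y*(-1/14) = -Y/14)
a(V) = -3 + V/9 (a(V) = -3 + (1*V)/9 = -3 + V/9)
o(v) = -18 + 2*v² (o(v) = (v² + v²) - 18 = 2*v² - 18 = -18 + 2*v²)
1/(o(a(-4)) + U(K(4), 29)) = 1/((-18 + 2*(-3 + (⅑)*(-4))²) - 1/14*4) = 1/((-18 + 2*(-3 - 4/9)²) - 2/7) = 1/((-18 + 2*(-31/9)²) - 2/7) = 1/((-18 + 2*(961/81)) - 2/7) = 1/((-18 + 1922/81) - 2/7) = 1/(464/81 - 2/7) = 1/(3086/567) = 567/3086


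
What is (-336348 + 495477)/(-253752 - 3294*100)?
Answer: -53043/194384 ≈ -0.27288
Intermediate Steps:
(-336348 + 495477)/(-253752 - 3294*100) = 159129/(-253752 - 329400) = 159129/(-583152) = 159129*(-1/583152) = -53043/194384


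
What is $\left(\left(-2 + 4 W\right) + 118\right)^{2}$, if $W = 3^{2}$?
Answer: $23104$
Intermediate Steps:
$W = 9$
$\left(\left(-2 + 4 W\right) + 118\right)^{2} = \left(\left(-2 + 4 \cdot 9\right) + 118\right)^{2} = \left(\left(-2 + 36\right) + 118\right)^{2} = \left(34 + 118\right)^{2} = 152^{2} = 23104$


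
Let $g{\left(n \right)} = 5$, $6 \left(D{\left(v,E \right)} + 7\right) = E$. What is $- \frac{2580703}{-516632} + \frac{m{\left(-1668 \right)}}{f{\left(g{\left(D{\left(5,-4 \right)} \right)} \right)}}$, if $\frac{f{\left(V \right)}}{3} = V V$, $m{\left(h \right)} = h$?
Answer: $- \frac{222729817}{12915800} \approx -17.245$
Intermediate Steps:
$D{\left(v,E \right)} = -7 + \frac{E}{6}$
$f{\left(V \right)} = 3 V^{2}$ ($f{\left(V \right)} = 3 V V = 3 V^{2}$)
$- \frac{2580703}{-516632} + \frac{m{\left(-1668 \right)}}{f{\left(g{\left(D{\left(5,-4 \right)} \right)} \right)}} = - \frac{2580703}{-516632} - \frac{1668}{3 \cdot 5^{2}} = \left(-2580703\right) \left(- \frac{1}{516632}\right) - \frac{1668}{3 \cdot 25} = \frac{2580703}{516632} - \frac{1668}{75} = \frac{2580703}{516632} - \frac{556}{25} = - \frac{222729817}{12915800}$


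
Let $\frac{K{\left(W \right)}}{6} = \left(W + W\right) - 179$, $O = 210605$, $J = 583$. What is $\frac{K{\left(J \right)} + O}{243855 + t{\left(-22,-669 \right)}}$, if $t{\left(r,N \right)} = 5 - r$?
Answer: $\frac{216527}{243882} \approx 0.88784$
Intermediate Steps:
$K{\left(W \right)} = -1074 + 12 W$ ($K{\left(W \right)} = 6 \left(\left(W + W\right) - 179\right) = 6 \left(2 W - 179\right) = 6 \left(-179 + 2 W\right) = -1074 + 12 W$)
$\frac{K{\left(J \right)} + O}{243855 + t{\left(-22,-669 \right)}} = \frac{\left(-1074 + 12 \cdot 583\right) + 210605}{243855 + \left(5 - -22\right)} = \frac{\left(-1074 + 6996\right) + 210605}{243855 + \left(5 + 22\right)} = \frac{5922 + 210605}{243855 + 27} = \frac{216527}{243882}$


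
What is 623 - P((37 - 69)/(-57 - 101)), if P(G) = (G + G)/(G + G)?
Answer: 622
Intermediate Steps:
P(G) = 1 (P(G) = (2*G)/((2*G)) = (2*G)*(1/(2*G)) = 1)
623 - P((37 - 69)/(-57 - 101)) = 623 - 1*1 = 623 - 1 = 622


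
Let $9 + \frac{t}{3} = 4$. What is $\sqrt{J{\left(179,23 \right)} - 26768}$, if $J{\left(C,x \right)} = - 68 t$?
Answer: $2 i \sqrt{6437} \approx 160.46 i$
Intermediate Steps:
$t = -15$ ($t = -27 + 3 \cdot 4 = -27 + 12 = -15$)
$J{\left(C,x \right)} = 1020$ ($J{\left(C,x \right)} = \left(-68\right) \left(-15\right) = 1020$)
$\sqrt{J{\left(179,23 \right)} - 26768} = \sqrt{1020 - 26768} = \sqrt{-25748} = 2 i \sqrt{6437}$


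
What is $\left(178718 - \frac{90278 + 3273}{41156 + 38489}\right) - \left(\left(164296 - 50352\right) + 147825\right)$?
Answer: $- \frac{389099438}{4685} \approx -83052.0$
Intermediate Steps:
$\left(178718 - \frac{90278 + 3273}{41156 + 38489}\right) - \left(\left(164296 - 50352\right) + 147825\right) = \left(178718 - \frac{93551}{79645}\right) - \left(113944 + 147825\right) = \left(178718 - 93551 \cdot \frac{1}{79645}\right) - 261769 = \left(178718 - \frac{5503}{4685}\right) - 261769 = \frac{837288327}{4685} - 261769 = - \frac{389099438}{4685}$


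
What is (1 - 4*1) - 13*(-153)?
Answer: 1986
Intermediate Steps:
(1 - 4*1) - 13*(-153) = (1 - 4) + 1989 = -3 + 1989 = 1986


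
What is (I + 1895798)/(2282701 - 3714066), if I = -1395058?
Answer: -100148/286273 ≈ -0.34983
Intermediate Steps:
(I + 1895798)/(2282701 - 3714066) = (-1395058 + 1895798)/(2282701 - 3714066) = 500740/(-1431365) = 500740*(-1/1431365) = -100148/286273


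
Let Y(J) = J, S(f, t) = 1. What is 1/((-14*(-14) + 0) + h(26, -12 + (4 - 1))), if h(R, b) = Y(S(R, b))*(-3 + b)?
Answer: 1/184 ≈ 0.0054348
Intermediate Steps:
h(R, b) = -3 + b (h(R, b) = 1*(-3 + b) = -3 + b)
1/((-14*(-14) + 0) + h(26, -12 + (4 - 1))) = 1/((-14*(-14) + 0) + (-3 + (-12 + (4 - 1)))) = 1/((196 + 0) + (-3 + (-12 + 3))) = 1/(196 + (-3 - 9)) = 1/(196 - 12) = 1/184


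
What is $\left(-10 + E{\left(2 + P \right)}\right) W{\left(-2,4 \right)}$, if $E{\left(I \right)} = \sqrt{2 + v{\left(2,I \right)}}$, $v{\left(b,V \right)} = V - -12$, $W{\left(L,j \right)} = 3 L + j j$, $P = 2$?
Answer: $-100 + 30 \sqrt{2} \approx -57.574$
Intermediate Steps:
$W{\left(L,j \right)} = j^{2} + 3 L$ ($W{\left(L,j \right)} = 3 L + j^{2} = j^{2} + 3 L$)
$v{\left(b,V \right)} = 12 + V$ ($v{\left(b,V \right)} = V + 12 = 12 + V$)
$E{\left(I \right)} = \sqrt{14 + I}$ ($E{\left(I \right)} = \sqrt{2 + \left(12 + I\right)} = \sqrt{14 + I}$)
$\left(-10 + E{\left(2 + P \right)}\right) W{\left(-2,4 \right)} = \left(-10 + \sqrt{14 + \left(2 + 2\right)}\right) \left(4^{2} + 3 \left(-2\right)\right) = \left(-10 + \sqrt{14 + 4}\right) \left(16 - 6\right) = \left(-10 + \sqrt{18}\right) 10 = \left(-10 + 3 \sqrt{2}\right) 10 = -100 + 30 \sqrt{2}$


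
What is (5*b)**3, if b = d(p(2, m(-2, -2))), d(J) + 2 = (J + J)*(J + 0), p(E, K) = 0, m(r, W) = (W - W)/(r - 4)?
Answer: -1000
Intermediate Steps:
m(r, W) = 0 (m(r, W) = 0/(-4 + r) = 0)
d(J) = -2 + 2*J**2 (d(J) = -2 + (J + J)*(J + 0) = -2 + (2*J)*J = -2 + 2*J**2)
b = -2 (b = -2 + 2*0**2 = -2 + 2*0 = -2 + 0 = -2)
(5*b)**3 = (5*(-2))**3 = (-10)**3 = -1000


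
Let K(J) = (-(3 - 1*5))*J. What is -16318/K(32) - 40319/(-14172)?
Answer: -28584785/113376 ≈ -252.12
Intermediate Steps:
K(J) = 2*J (K(J) = (-(3 - 5))*J = (-1*(-2))*J = 2*J)
-16318/K(32) - 40319/(-14172) = -16318/(2*32) - 40319/(-14172) = -16318/64 - 40319*(-1/14172) = -16318*1/64 + 40319/14172 = -8159/32 + 40319/14172 = -28584785/113376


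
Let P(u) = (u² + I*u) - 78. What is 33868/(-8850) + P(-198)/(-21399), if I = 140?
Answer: -137614072/31563525 ≈ -4.3599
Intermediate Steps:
P(u) = -78 + u² + 140*u (P(u) = (u² + 140*u) - 78 = -78 + u² + 140*u)
33868/(-8850) + P(-198)/(-21399) = 33868/(-8850) + (-78 + (-198)² + 140*(-198))/(-21399) = 33868*(-1/8850) + (-78 + 39204 - 27720)*(-1/21399) = -16934/4425 + 11406*(-1/21399) = -16934/4425 - 3802/7133 = -137614072/31563525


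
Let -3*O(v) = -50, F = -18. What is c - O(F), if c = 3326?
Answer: 9928/3 ≈ 3309.3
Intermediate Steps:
O(v) = 50/3 (O(v) = -⅓*(-50) = 50/3)
c - O(F) = 3326 - 1*50/3 = 3326 - 50/3 = 9928/3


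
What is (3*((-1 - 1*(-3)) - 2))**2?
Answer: 0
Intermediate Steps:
(3*((-1 - 1*(-3)) - 2))**2 = (3*((-1 + 3) - 2))**2 = (3*(2 - 2))**2 = (3*0)**2 = 0**2 = 0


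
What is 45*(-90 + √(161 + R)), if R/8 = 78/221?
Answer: -4050 + 45*√47345/17 ≈ -3474.0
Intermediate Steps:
R = 48/17 (R = 8*(78/221) = 8*(78*(1/221)) = 8*(6/17) = 48/17 ≈ 2.8235)
45*(-90 + √(161 + R)) = 45*(-90 + √(161 + 48/17)) = 45*(-90 + √(2785/17)) = 45*(-90 + √47345/17) = -4050 + 45*√47345/17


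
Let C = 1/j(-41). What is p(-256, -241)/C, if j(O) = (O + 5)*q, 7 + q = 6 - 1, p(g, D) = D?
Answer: -17352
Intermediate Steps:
q = -2 (q = -7 + (6 - 1) = -7 + 5 = -2)
j(O) = -10 - 2*O (j(O) = (O + 5)*(-2) = (5 + O)*(-2) = -10 - 2*O)
C = 1/72 (C = 1/(-10 - 2*(-41)) = 1/(-10 + 82) = 1/72 ≈ 0.013889)
p(-256, -241)/C = -241/1/72 = -241*72 = -17352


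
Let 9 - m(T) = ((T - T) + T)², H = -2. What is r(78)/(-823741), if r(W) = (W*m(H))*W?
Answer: -30420/823741 ≈ -0.036929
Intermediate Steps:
m(T) = 9 - T² (m(T) = 9 - ((T - T) + T)² = 9 - (0 + T)² = 9 - T²)
r(W) = 5*W² (r(W) = (W*(9 - 1*(-2)²))*W = (W*(9 - 1*4))*W = (W*(9 - 4))*W = (W*5)*W = (5*W)*W = 5*W²)
r(78)/(-823741) = (5*78²)/(-823741) = (5*6084)*(-1/823741) = 30420*(-1/823741) = -30420/823741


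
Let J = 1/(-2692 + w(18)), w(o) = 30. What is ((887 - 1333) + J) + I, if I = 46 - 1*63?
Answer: -1232507/2662 ≈ -463.00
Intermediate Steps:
I = -17 (I = 46 - 63 = -17)
J = -1/2662 (J = 1/(-2692 + 30) = 1/(-2662) = -1/2662 ≈ -0.00037566)
((887 - 1333) + J) + I = ((887 - 1333) - 1/2662) - 17 = (-446 - 1/2662) - 17 = -1187253/2662 - 17 = -1232507/2662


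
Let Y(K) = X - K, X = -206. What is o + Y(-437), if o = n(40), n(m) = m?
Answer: 271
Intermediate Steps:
Y(K) = -206 - K
o = 40
o + Y(-437) = 40 + (-206 - 1*(-437)) = 40 + (-206 + 437) = 40 + 231 = 271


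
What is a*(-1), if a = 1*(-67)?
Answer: 67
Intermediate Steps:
a = -67
a*(-1) = -67*(-1) = 67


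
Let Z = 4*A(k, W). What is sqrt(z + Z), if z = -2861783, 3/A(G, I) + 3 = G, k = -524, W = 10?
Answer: I*sqrt(794800137131)/527 ≈ 1691.7*I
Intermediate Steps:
A(G, I) = 3/(-3 + G)
Z = -12/527 (Z = 4*(3/(-3 - 524)) = 4*(3/(-527)) = 4*(3*(-1/527)) = 4*(-3/527) = -12/527 ≈ -0.022770)
sqrt(z + Z) = sqrt(-2861783 - 12/527) = sqrt(-1508159653/527) = I*sqrt(794800137131)/527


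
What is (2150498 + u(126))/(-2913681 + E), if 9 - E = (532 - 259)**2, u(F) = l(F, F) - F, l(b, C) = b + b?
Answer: -2150624/2988201 ≈ -0.71971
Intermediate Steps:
l(b, C) = 2*b
u(F) = F (u(F) = 2*F - F = F)
E = -74520 (E = 9 - (532 - 259)**2 = 9 - 1*273**2 = 9 - 1*74529 = 9 - 74529 = -74520)
(2150498 + u(126))/(-2913681 + E) = (2150498 + 126)/(-2913681 - 74520) = 2150624/(-2988201) = 2150624*(-1/2988201) = -2150624/2988201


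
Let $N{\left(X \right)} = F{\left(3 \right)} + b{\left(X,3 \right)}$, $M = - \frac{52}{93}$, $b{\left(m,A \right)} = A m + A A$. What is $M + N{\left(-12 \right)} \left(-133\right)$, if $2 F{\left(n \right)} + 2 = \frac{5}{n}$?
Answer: $\frac{671945}{186} \approx 3612.6$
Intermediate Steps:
$b{\left(m,A \right)} = A^{2} + A m$ ($b{\left(m,A \right)} = A m + A^{2} = A^{2} + A m$)
$M = - \frac{52}{93}$ ($M = \left(-52\right) \frac{1}{93} = - \frac{52}{93} \approx -0.55914$)
$F{\left(n \right)} = -1 + \frac{5}{2 n}$ ($F{\left(n \right)} = -1 + \frac{5 \frac{1}{n}}{2} = -1 + \frac{5}{2 n}$)
$N{\left(X \right)} = \frac{53}{6} + 3 X$ ($N{\left(X \right)} = \frac{\frac{5}{2} - 3}{3} + 3 \left(3 + X\right) = \frac{\frac{5}{2} - 3}{3} + \left(9 + 3 X\right) = \frac{1}{3} \left(- \frac{1}{2}\right) + \left(9 + 3 X\right) = - \frac{1}{6} + \left(9 + 3 X\right) = \frac{53}{6} + 3 X$)
$M + N{\left(-12 \right)} \left(-133\right) = - \frac{52}{93} + \left(\frac{53}{6} + 3 \left(-12\right)\right) \left(-133\right) = - \frac{52}{93} + \left(\frac{53}{6} - 36\right) \left(-133\right) = - \frac{52}{93} - - \frac{21679}{6} = - \frac{52}{93} + \frac{21679}{6} = \frac{671945}{186}$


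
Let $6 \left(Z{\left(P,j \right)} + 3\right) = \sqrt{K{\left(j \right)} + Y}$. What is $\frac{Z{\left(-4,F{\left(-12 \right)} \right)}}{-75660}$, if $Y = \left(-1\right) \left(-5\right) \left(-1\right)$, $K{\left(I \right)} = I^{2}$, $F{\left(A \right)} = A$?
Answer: $\frac{1}{25220} - \frac{\sqrt{139}}{453960} \approx 1.368 \cdot 10^{-5}$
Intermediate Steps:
$Y = -5$ ($Y = 5 \left(-1\right) = -5$)
$Z{\left(P,j \right)} = -3 + \frac{\sqrt{-5 + j^{2}}}{6}$ ($Z{\left(P,j \right)} = -3 + \frac{\sqrt{j^{2} - 5}}{6} = -3 + \frac{\sqrt{-5 + j^{2}}}{6}$)
$\frac{Z{\left(-4,F{\left(-12 \right)} \right)}}{-75660} = \frac{-3 + \frac{\sqrt{-5 + \left(-12\right)^{2}}}{6}}{-75660} = \left(-3 + \frac{\sqrt{-5 + 144}}{6}\right) \left(- \frac{1}{75660}\right) = \left(-3 + \frac{\sqrt{139}}{6}\right) \left(- \frac{1}{75660}\right) = \frac{1}{25220} - \frac{\sqrt{139}}{453960}$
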